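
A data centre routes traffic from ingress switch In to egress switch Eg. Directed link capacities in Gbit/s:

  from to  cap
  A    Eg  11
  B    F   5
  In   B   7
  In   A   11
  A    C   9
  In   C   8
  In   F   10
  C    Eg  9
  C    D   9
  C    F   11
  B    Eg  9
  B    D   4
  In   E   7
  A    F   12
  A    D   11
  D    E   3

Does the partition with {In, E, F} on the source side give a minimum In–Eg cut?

Given cut capacity: 11 + 7 + 8 = 26.
Augment In→A→Eg: bottleneck 11, flow now 11.
Augment In→B→Eg: bottleneck 7, flow now 18.
Augment In→C→Eg: bottleneck 8, flow now 26.
No augmenting path remains; maximum flow = 26.
Cut capacity 26 equals the max flow, so it is a minimum cut.

Yes — it is a minimum cut (capacity 26).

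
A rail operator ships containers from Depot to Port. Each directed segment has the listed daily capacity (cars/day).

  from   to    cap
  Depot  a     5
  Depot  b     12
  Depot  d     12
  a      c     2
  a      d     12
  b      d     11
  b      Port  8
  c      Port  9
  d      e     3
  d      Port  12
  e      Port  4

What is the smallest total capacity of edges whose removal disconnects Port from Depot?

25

Augment Depot→b→Port: bottleneck 8, flow now 8.
Augment Depot→d→Port: bottleneck 12, flow now 20.
Augment Depot→a→c→Port: bottleneck 2, flow now 22.
Augment Depot→a→d→e→Port: bottleneck 3, flow now 25.
No augmenting path remains; maximum flow = 25.
By max-flow min-cut, the minimum cut capacity equals the max flow.
In the residual graph, reachable from Depot: {Depot, a, b, d}.
Min-cut edges: a→c (2), b→Port (8), d→e (3), d→Port (12); capacity 2 + 8 + 3 + 12 = 25.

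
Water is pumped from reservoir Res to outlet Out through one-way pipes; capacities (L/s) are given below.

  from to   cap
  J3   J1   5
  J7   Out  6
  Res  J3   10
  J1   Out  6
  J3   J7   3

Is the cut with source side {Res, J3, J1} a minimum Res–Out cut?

Given cut capacity: 3 + 6 = 9.
Augment Res→J3→J7→Out: bottleneck 3, flow now 3.
Augment Res→J3→J1→Out: bottleneck 5, flow now 8.
No augmenting path remains; maximum flow = 8.
In the residual graph, reachable from Res: {Res, J3}.
Min-cut edges: J3→J7 (3), J3→J1 (5); capacity 3 + 5 = 8.
Cut capacity 9 exceeds the max flow 8, so it is not minimum.

No — its capacity is 9, but the minimum cut has capacity 8.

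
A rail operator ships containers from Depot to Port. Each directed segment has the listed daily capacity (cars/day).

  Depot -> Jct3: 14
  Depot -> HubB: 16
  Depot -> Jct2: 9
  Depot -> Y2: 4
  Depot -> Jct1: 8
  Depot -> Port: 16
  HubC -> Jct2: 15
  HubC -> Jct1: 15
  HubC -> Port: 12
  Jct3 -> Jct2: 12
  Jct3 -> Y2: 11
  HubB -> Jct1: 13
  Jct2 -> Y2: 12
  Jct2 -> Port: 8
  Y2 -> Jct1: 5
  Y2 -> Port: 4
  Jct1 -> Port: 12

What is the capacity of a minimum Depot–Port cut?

Augment Depot→Port: bottleneck 16, flow now 16.
Augment Depot→Jct2→Port: bottleneck 8, flow now 24.
Augment Depot→Y2→Port: bottleneck 4, flow now 28.
Augment Depot→Jct1→Port: bottleneck 8, flow now 36.
Augment Depot→HubB→Jct1→Port: bottleneck 4, flow now 40.
No augmenting path remains; maximum flow = 40.
By max-flow min-cut, the minimum cut capacity equals the max flow.
In the residual graph, reachable from Depot: {Depot, Jct3, HubB, Jct2, Y2, Jct1}.
Min-cut edges: Depot→Port (16), Jct2→Port (8), Y2→Port (4), Jct1→Port (12); capacity 16 + 8 + 4 + 12 = 40.

40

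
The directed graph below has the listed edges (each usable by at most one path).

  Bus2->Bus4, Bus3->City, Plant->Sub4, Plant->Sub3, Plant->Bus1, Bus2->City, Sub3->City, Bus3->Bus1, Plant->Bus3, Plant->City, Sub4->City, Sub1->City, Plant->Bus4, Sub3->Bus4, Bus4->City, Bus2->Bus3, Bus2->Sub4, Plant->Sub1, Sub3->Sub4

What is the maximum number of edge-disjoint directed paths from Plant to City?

6

Assign every edge capacity 1; by Menger, the answer equals the max flow.
Path Plant→City (+1); total 1.
Path Plant→Sub3→City (+1); total 2.
Path Plant→Bus3→City (+1); total 3.
Path Plant→Sub4→City (+1); total 4.
Path Plant→Bus4→City (+1); total 5.
Path Plant→Sub1→City (+1); total 6.
No residual Plant→City path; max flow = 6.
Certifying cut of size 6: {Plant→Bus3, Plant→Bus4, Plant→City, Plant→Sub1, Plant→Sub3, Plant→Sub4}.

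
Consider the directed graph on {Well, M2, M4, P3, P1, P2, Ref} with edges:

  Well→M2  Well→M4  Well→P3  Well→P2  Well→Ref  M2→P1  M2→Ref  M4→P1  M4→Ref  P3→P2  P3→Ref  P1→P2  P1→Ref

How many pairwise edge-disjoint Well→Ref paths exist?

4

Assign every edge capacity 1; by Menger, the answer equals the max flow.
Path Well→Ref (+1); total 1.
Path Well→M2→Ref (+1); total 2.
Path Well→M4→Ref (+1); total 3.
Path Well→P3→Ref (+1); total 4.
No residual Well→Ref path; max flow = 4.
Certifying cut of size 4: {Well→M2, Well→M4, Well→P3, Well→Ref}.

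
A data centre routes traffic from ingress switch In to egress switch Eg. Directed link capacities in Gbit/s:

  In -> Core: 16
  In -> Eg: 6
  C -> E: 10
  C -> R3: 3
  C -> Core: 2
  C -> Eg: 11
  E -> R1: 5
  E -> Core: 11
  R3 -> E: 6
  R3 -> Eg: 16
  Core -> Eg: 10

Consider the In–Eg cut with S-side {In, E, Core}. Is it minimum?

Given cut capacity: 6 + 5 + 10 = 21.
Augment In→Eg: bottleneck 6, flow now 6.
Augment In→Core→Eg: bottleneck 10, flow now 16.
No augmenting path remains; maximum flow = 16.
In the residual graph, reachable from In: {In, Core}.
Min-cut edges: In→Eg (6), Core→Eg (10); capacity 6 + 10 = 16.
Cut capacity 21 exceeds the max flow 16, so it is not minimum.

No — its capacity is 21, but the minimum cut has capacity 16.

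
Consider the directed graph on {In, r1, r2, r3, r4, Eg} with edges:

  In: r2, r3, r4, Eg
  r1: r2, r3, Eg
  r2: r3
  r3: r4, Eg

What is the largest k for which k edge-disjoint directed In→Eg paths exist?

2

Assign every edge capacity 1; by Menger, the answer equals the max flow.
Path In→Eg (+1); total 1.
Path In→r3→Eg (+1); total 2.
No residual In→Eg path; max flow = 2.
Certifying cut of size 2: {In→Eg, r3→Eg}.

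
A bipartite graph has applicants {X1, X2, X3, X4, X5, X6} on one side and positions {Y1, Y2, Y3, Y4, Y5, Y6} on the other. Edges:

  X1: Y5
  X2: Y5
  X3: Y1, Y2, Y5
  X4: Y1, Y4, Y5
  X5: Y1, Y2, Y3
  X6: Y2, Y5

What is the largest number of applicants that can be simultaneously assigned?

5

Unit-capacity flow: source→left, listed edges, right→sink; max matching = max flow.
Augmenting path X1→Y5 (+1); matched 1.
Augmenting path X3→Y1 (+1); matched 2.
Augmenting path X4→Y4 (+1); matched 3.
Augmenting path X5→Y2 (+1); matched 4.
Augmenting path X6→Y2→X5→Y3 (+1); matched 5.
No augmenting path remains; maximum matching = 5.
König certificate: {X3, X4, X5, X6, Y5} is a vertex cover of size 5 (every listed pair touches it), so no matching can be larger.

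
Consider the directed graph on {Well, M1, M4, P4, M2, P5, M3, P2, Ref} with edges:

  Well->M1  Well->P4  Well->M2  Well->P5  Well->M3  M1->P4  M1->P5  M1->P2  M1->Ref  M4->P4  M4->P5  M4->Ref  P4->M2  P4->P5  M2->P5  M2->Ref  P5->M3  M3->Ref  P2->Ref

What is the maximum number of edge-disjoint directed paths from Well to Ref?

Assign every edge capacity 1; by Menger, the answer equals the max flow.
Path Well→M1→Ref (+1); total 1.
Path Well→M2→Ref (+1); total 2.
Path Well→M3→Ref (+1); total 3.
No residual Well→Ref path; max flow = 3.
Certifying cut of size 3: {M2→Ref, M3→Ref, Well→M1}.

3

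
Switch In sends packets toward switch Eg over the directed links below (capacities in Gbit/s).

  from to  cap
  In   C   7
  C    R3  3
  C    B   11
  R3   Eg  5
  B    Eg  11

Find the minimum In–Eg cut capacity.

Augment In→C→R3→Eg: bottleneck 3, flow now 3.
Augment In→C→B→Eg: bottleneck 4, flow now 7.
No augmenting path remains; maximum flow = 7.
By max-flow min-cut, the minimum cut capacity equals the max flow.
In the residual graph, reachable from In: {In}.
Min-cut edges: In→C (7); capacity 7 = 7.

7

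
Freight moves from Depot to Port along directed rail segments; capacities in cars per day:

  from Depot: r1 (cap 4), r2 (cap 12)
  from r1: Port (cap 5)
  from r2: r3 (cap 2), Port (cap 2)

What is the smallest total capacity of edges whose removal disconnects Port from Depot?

6

Augment Depot→r1→Port: bottleneck 4, flow now 4.
Augment Depot→r2→Port: bottleneck 2, flow now 6.
No augmenting path remains; maximum flow = 6.
By max-flow min-cut, the minimum cut capacity equals the max flow.
In the residual graph, reachable from Depot: {Depot, r2, r3}.
Min-cut edges: Depot→r1 (4), r2→Port (2); capacity 4 + 2 = 6.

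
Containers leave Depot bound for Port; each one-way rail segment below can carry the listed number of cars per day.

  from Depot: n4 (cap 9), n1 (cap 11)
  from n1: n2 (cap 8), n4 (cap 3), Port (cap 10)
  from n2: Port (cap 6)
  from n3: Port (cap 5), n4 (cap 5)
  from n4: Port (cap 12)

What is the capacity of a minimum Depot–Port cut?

Augment Depot→n1→Port: bottleneck 10, flow now 10.
Augment Depot→n4→Port: bottleneck 9, flow now 19.
Augment Depot→n1→n2→Port: bottleneck 1, flow now 20.
No augmenting path remains; maximum flow = 20.
By max-flow min-cut, the minimum cut capacity equals the max flow.
In the residual graph, reachable from Depot: {Depot}.
Min-cut edges: Depot→n1 (11), Depot→n4 (9); capacity 11 + 9 = 20.

20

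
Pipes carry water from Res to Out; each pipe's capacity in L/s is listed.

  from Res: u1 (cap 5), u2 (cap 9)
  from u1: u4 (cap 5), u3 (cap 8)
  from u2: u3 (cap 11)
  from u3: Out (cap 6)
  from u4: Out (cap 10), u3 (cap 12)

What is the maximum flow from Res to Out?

Augment Res→u1→u3→Out: bottleneck 5, flow now 5.
Augment Res→u2→u3→Out: bottleneck 1, flow now 6.
Augment Res→u2→u3→u1→u4→Out: bottleneck 5, flow now 11. (uses reverse residual edge)
No augmenting path remains; maximum flow = 11.
In the residual graph, reachable from Res: {Res, u2, u3}.
Min-cut edges: Res→u1 (5), u3→Out (6); capacity 5 + 6 = 11.
This cut is saturated, so no flow can exceed 11.

11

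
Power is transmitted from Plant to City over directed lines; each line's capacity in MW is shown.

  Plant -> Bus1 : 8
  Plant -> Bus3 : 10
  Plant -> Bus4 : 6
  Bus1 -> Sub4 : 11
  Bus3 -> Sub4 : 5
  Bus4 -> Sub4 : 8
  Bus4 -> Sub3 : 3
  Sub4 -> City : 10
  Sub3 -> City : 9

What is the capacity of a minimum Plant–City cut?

13

Augment Plant→Bus1→Sub4→City: bottleneck 8, flow now 8.
Augment Plant→Bus3→Sub4→City: bottleneck 2, flow now 10.
Augment Plant→Bus4→Sub3→City: bottleneck 3, flow now 13.
No augmenting path remains; maximum flow = 13.
By max-flow min-cut, the minimum cut capacity equals the max flow.
In the residual graph, reachable from Plant: {Plant, Bus1, Bus3, Bus4, Sub4}.
Min-cut edges: Bus4→Sub3 (3), Sub4→City (10); capacity 3 + 10 = 13.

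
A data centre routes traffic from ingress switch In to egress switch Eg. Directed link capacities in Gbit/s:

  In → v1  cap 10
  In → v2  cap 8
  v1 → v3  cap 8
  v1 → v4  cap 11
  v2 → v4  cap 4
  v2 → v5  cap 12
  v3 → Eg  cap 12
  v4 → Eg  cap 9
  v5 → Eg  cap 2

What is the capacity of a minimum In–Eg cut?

Augment In→v1→v3→Eg: bottleneck 8, flow now 8.
Augment In→v1→v4→Eg: bottleneck 2, flow now 10.
Augment In→v2→v4→Eg: bottleneck 4, flow now 14.
Augment In→v2→v5→Eg: bottleneck 2, flow now 16.
No augmenting path remains; maximum flow = 16.
By max-flow min-cut, the minimum cut capacity equals the max flow.
In the residual graph, reachable from In: {In, v2, v5}.
Min-cut edges: In→v1 (10), v2→v4 (4), v5→Eg (2); capacity 10 + 4 + 2 = 16.

16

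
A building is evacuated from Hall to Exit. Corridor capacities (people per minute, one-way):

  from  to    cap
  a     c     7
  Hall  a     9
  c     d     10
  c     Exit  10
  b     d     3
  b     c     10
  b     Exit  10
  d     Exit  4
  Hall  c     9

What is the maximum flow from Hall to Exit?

Augment Hall→c→Exit: bottleneck 9, flow now 9.
Augment Hall→a→c→Exit: bottleneck 1, flow now 10.
Augment Hall→a→c→d→Exit: bottleneck 4, flow now 14.
No augmenting path remains; maximum flow = 14.
In the residual graph, reachable from Hall: {Hall, a, c, d}.
Min-cut edges: c→Exit (10), d→Exit (4); capacity 10 + 4 = 14.
This cut is saturated, so no flow can exceed 14.

14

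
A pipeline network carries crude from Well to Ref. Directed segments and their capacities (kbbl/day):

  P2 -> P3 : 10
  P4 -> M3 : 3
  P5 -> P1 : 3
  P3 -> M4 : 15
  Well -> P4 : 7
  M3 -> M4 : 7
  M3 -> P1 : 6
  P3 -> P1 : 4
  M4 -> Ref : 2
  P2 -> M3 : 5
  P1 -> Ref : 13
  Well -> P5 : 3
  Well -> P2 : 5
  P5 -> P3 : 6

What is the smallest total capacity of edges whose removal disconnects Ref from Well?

Augment Well→P5→P1→Ref: bottleneck 3, flow now 3.
Augment Well→P2→P3→M4→Ref: bottleneck 2, flow now 5.
Augment Well→P2→P3→P1→Ref: bottleneck 3, flow now 8.
Augment Well→P4→M3→P1→Ref: bottleneck 3, flow now 11.
No augmenting path remains; maximum flow = 11.
By max-flow min-cut, the minimum cut capacity equals the max flow.
In the residual graph, reachable from Well: {Well, P4}.
Min-cut edges: Well→P2 (5), Well→P5 (3), P4→M3 (3); capacity 5 + 3 + 3 = 11.

11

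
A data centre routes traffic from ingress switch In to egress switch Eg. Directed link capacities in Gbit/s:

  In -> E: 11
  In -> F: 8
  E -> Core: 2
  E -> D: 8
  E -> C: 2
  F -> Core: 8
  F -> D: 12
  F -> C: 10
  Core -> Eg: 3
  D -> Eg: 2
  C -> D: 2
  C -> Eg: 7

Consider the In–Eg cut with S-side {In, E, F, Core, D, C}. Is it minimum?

Yes — it is a minimum cut (capacity 12).

Given cut capacity: 3 + 2 + 7 = 12.
Augment In→E→Core→Eg: bottleneck 2, flow now 2.
Augment In→E→D→Eg: bottleneck 2, flow now 4.
Augment In→E→C→Eg: bottleneck 2, flow now 6.
Augment In→F→Core→Eg: bottleneck 1, flow now 7.
Augment In→F→C→Eg: bottleneck 5, flow now 12.
No augmenting path remains; maximum flow = 12.
Cut capacity 12 equals the max flow, so it is a minimum cut.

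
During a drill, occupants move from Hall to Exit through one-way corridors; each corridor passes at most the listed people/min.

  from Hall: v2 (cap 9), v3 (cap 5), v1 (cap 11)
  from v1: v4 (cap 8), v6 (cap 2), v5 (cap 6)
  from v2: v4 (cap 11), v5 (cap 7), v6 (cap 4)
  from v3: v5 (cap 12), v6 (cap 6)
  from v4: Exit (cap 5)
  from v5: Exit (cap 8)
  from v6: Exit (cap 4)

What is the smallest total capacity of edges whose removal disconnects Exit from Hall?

Augment Hall→v1→v4→Exit: bottleneck 5, flow now 5.
Augment Hall→v1→v5→Exit: bottleneck 6, flow now 11.
Augment Hall→v2→v5→Exit: bottleneck 2, flow now 13.
Augment Hall→v2→v6→Exit: bottleneck 4, flow now 17.
No augmenting path remains; maximum flow = 17.
By max-flow min-cut, the minimum cut capacity equals the max flow.
In the residual graph, reachable from Hall: {Hall, v1, v2, v3, v4, v5, v6}.
Min-cut edges: v4→Exit (5), v5→Exit (8), v6→Exit (4); capacity 5 + 8 + 4 = 17.

17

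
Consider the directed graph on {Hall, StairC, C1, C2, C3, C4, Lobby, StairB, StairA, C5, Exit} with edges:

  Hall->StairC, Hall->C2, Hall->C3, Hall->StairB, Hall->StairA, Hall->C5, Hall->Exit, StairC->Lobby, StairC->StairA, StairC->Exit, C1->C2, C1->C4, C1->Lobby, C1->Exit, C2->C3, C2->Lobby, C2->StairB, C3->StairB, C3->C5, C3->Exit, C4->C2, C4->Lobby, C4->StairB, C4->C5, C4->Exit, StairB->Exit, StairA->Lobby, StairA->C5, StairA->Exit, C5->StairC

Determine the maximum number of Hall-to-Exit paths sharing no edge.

Assign every edge capacity 1; by Menger, the answer equals the max flow.
Path Hall→Exit (+1); total 1.
Path Hall→StairC→Exit (+1); total 2.
Path Hall→C3→Exit (+1); total 3.
Path Hall→StairB→Exit (+1); total 4.
Path Hall→StairA→Exit (+1); total 5.
No residual Hall→Exit path; max flow = 5.
Certifying cut of size 5: {C3→Exit, Hall→Exit, StairA→Exit, StairB→Exit, StairC→Exit}.

5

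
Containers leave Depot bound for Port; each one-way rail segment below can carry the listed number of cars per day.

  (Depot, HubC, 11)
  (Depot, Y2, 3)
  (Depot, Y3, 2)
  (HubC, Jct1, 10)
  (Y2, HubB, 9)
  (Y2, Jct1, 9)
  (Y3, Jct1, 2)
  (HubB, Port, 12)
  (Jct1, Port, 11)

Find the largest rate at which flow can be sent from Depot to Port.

Augment Depot→HubC→Jct1→Port: bottleneck 10, flow now 10.
Augment Depot→Y2→HubB→Port: bottleneck 3, flow now 13.
Augment Depot→Y3→Jct1→Port: bottleneck 1, flow now 14.
No augmenting path remains; maximum flow = 14.
In the residual graph, reachable from Depot: {Depot, HubC, Y3, Jct1}.
Min-cut edges: Depot→Y2 (3), Jct1→Port (11); capacity 3 + 11 = 14.
This cut is saturated, so no flow can exceed 14.

14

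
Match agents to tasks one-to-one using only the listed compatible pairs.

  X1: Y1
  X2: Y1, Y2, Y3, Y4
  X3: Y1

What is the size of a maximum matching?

2

Unit-capacity flow: source→left, listed edges, right→sink; max matching = max flow.
Augmenting path X1→Y1 (+1); matched 1.
Augmenting path X2→Y2 (+1); matched 2.
No augmenting path remains; maximum matching = 2.
König certificate: {X2, Y1} is a vertex cover of size 2 (every listed pair touches it), so no matching can be larger.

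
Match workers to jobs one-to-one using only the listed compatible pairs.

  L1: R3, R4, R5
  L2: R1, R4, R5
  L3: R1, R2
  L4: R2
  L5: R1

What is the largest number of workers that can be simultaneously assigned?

Unit-capacity flow: source→left, listed edges, right→sink; max matching = max flow.
Augmenting path L1→R3 (+1); matched 1.
Augmenting path L2→R1 (+1); matched 2.
Augmenting path L3→R2 (+1); matched 3.
Augmenting path L5→R1→L2→R4 (+1); matched 4.
No augmenting path remains; maximum matching = 4.
König certificate: {L1, L2, R1, R2} is a vertex cover of size 4 (every listed pair touches it), so no matching can be larger.

4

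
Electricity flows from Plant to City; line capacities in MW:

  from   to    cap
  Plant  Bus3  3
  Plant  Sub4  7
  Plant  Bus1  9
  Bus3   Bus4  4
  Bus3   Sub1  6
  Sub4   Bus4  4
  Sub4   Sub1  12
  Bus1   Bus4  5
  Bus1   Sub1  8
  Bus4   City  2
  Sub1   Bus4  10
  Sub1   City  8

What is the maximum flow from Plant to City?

10

Augment Plant→Bus3→Bus4→City: bottleneck 2, flow now 2.
Augment Plant→Bus3→Sub1→City: bottleneck 1, flow now 3.
Augment Plant→Sub4→Sub1→City: bottleneck 7, flow now 10.
No augmenting path remains; maximum flow = 10.
In the residual graph, reachable from Plant: {Plant, Bus3, Sub4, Bus1, Bus4, Sub1}.
Min-cut edges: Bus4→City (2), Sub1→City (8); capacity 2 + 8 = 10.
This cut is saturated, so no flow can exceed 10.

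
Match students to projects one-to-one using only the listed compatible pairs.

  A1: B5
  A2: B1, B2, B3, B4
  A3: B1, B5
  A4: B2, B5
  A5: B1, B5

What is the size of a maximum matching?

4

Unit-capacity flow: source→left, listed edges, right→sink; max matching = max flow.
Augmenting path A1→B5 (+1); matched 1.
Augmenting path A2→B1 (+1); matched 2.
Augmenting path A4→B2 (+1); matched 3.
Augmenting path A3→B1→A2→B3 (+1); matched 4.
No augmenting path remains; maximum matching = 4.
König certificate: {A2, A4, B1, B5} is a vertex cover of size 4 (every listed pair touches it), so no matching can be larger.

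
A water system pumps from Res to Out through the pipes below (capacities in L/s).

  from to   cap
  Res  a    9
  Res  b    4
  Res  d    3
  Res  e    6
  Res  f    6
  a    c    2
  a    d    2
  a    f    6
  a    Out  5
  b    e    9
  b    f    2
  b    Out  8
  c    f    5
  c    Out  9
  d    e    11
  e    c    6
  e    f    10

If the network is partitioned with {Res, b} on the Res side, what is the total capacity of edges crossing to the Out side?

Edges leaving {Res, b}: Res→a (9), Res→d (3), Res→e (6), Res→f (6), b→e (9), b→f (2), b→Out (8).
Cut capacity = 9 + 3 + 6 + 6 + 9 + 2 + 8 = 43.

43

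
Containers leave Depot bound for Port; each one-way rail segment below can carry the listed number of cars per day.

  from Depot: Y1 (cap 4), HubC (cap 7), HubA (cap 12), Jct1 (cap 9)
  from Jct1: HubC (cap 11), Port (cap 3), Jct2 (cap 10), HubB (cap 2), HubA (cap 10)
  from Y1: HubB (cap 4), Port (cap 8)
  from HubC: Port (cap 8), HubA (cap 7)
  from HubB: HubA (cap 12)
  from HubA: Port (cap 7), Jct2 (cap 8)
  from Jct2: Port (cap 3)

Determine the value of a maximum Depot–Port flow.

25

Augment Depot→Jct1→Port: bottleneck 3, flow now 3.
Augment Depot→Y1→Port: bottleneck 4, flow now 7.
Augment Depot→HubC→Port: bottleneck 7, flow now 14.
Augment Depot→HubA→Port: bottleneck 7, flow now 21.
Augment Depot→Jct1→HubC→Port: bottleneck 1, flow now 22.
Augment Depot→Jct1→Jct2→Port: bottleneck 3, flow now 25.
No augmenting path remains; maximum flow = 25.
In the residual graph, reachable from Depot: {Depot, Jct1, HubC, HubB, HubA, Jct2}.
Min-cut edges: Depot→Y1 (4), Jct1→Port (3), HubC→Port (8), HubA→Port (7), Jct2→Port (3); capacity 4 + 3 + 8 + 7 + 3 = 25.
This cut is saturated, so no flow can exceed 25.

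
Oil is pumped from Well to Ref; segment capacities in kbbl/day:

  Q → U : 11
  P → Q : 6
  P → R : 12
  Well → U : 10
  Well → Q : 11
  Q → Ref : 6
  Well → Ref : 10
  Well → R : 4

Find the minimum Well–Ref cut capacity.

16

Augment Well→Ref: bottleneck 10, flow now 10.
Augment Well→Q→Ref: bottleneck 6, flow now 16.
No augmenting path remains; maximum flow = 16.
By max-flow min-cut, the minimum cut capacity equals the max flow.
In the residual graph, reachable from Well: {Well, Q, R, U}.
Min-cut edges: Well→Ref (10), Q→Ref (6); capacity 10 + 6 = 16.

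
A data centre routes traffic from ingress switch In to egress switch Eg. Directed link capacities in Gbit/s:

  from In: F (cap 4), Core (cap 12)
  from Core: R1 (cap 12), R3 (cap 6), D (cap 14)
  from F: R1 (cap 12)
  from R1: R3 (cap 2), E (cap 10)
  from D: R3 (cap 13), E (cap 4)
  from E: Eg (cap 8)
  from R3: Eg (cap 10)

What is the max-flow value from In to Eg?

Augment In→Core→R3→Eg: bottleneck 6, flow now 6.
Augment In→Core→R1→E→Eg: bottleneck 6, flow now 12.
Augment In→F→R1→E→Eg: bottleneck 2, flow now 14.
Augment In→F→R1→R3→Eg: bottleneck 2, flow now 16.
No augmenting path remains; maximum flow = 16.
In the residual graph, reachable from In: {In}.
Min-cut edges: In→Core (12), In→F (4); capacity 12 + 4 = 16.
This cut is saturated, so no flow can exceed 16.

16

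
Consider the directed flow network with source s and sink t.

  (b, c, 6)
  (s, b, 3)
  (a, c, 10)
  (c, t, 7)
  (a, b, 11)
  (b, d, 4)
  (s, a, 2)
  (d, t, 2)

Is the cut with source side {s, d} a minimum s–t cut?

Given cut capacity: 2 + 3 + 2 = 7.
Augment s→a→c→t: bottleneck 2, flow now 2.
Augment s→b→c→t: bottleneck 3, flow now 5.
No augmenting path remains; maximum flow = 5.
In the residual graph, reachable from s: {s}.
Min-cut edges: s→a (2), s→b (3); capacity 2 + 3 = 5.
Cut capacity 7 exceeds the max flow 5, so it is not minimum.

No — its capacity is 7, but the minimum cut has capacity 5.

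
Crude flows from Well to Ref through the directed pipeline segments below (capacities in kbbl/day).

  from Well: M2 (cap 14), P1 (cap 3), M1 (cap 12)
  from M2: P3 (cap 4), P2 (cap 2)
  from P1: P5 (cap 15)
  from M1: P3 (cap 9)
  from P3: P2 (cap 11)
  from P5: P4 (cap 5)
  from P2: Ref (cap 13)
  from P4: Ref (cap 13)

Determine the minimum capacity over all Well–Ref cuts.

Augment Well→M2→P2→Ref: bottleneck 2, flow now 2.
Augment Well→M2→P3→P2→Ref: bottleneck 4, flow now 6.
Augment Well→P1→P5→P4→Ref: bottleneck 3, flow now 9.
Augment Well→M1→P3→P2→Ref: bottleneck 7, flow now 16.
No augmenting path remains; maximum flow = 16.
By max-flow min-cut, the minimum cut capacity equals the max flow.
In the residual graph, reachable from Well: {Well, M2, M1, P3}.
Min-cut edges: Well→P1 (3), M2→P2 (2), P3→P2 (11); capacity 3 + 2 + 11 = 16.

16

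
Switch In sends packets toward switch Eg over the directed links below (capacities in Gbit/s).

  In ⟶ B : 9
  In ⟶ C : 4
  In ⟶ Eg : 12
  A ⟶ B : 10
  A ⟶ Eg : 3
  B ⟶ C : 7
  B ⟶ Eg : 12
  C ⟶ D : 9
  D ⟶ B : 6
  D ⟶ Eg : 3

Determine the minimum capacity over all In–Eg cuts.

25

Augment In→Eg: bottleneck 12, flow now 12.
Augment In→B→Eg: bottleneck 9, flow now 21.
Augment In→C→D→Eg: bottleneck 3, flow now 24.
Augment In→C→D→B→Eg: bottleneck 1, flow now 25.
No augmenting path remains; maximum flow = 25.
By max-flow min-cut, the minimum cut capacity equals the max flow.
In the residual graph, reachable from In: {In}.
Min-cut edges: In→B (9), In→C (4), In→Eg (12); capacity 9 + 4 + 12 = 25.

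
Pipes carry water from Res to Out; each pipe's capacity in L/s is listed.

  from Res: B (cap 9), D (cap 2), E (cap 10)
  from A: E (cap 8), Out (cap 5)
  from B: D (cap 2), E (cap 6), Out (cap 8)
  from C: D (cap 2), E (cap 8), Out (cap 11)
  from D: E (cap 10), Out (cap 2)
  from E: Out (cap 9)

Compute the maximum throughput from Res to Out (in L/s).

Augment Res→B→Out: bottleneck 8, flow now 8.
Augment Res→D→Out: bottleneck 2, flow now 10.
Augment Res→E→Out: bottleneck 9, flow now 19.
No augmenting path remains; maximum flow = 19.
In the residual graph, reachable from Res: {Res, B, D, E}.
Min-cut edges: B→Out (8), D→Out (2), E→Out (9); capacity 8 + 2 + 9 = 19.
This cut is saturated, so no flow can exceed 19.

19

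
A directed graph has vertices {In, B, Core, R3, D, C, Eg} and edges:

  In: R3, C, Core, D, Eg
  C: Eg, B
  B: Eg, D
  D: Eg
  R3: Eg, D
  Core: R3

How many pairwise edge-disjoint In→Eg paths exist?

4

Assign every edge capacity 1; by Menger, the answer equals the max flow.
Path In→Eg (+1); total 1.
Path In→R3→Eg (+1); total 2.
Path In→D→Eg (+1); total 3.
Path In→C→Eg (+1); total 4.
No residual In→Eg path; max flow = 4.
Certifying cut of size 4: {D→Eg, In→C, In→Eg, R3→Eg}.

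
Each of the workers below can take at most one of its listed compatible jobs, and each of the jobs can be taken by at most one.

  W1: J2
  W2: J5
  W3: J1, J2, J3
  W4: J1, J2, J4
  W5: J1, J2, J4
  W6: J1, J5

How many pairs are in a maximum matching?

5

Unit-capacity flow: source→left, listed edges, right→sink; max matching = max flow.
Augmenting path W1→J2 (+1); matched 1.
Augmenting path W2→J5 (+1); matched 2.
Augmenting path W3→J1 (+1); matched 3.
Augmenting path W4→J4 (+1); matched 4.
Augmenting path W5→J1→W3→J3 (+1); matched 5.
No augmenting path remains; maximum matching = 5.
König certificate: {W3, J1, J2, J4, J5} is a vertex cover of size 5 (every listed pair touches it), so no matching can be larger.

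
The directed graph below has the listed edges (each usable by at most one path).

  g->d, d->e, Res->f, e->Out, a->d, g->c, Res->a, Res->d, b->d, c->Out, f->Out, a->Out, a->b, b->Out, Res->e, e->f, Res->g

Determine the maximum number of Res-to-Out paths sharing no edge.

4

Assign every edge capacity 1; by Menger, the answer equals the max flow.
Path Res→a→Out (+1); total 1.
Path Res→e→Out (+1); total 2.
Path Res→f→Out (+1); total 3.
Path Res→g→c→Out (+1); total 4.
No residual Res→Out path; max flow = 4.
Certifying cut of size 4: {Res→a, Res→g, e→Out, f→Out}.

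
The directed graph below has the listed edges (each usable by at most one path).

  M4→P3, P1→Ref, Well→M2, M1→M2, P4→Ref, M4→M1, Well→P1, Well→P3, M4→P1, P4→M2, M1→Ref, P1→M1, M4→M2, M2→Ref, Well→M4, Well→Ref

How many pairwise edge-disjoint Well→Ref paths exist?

Assign every edge capacity 1; by Menger, the answer equals the max flow.
Path Well→Ref (+1); total 1.
Path Well→M2→Ref (+1); total 2.
Path Well→P1→Ref (+1); total 3.
Path Well→M4→M1→Ref (+1); total 4.
No residual Well→Ref path; max flow = 4.
Certifying cut of size 4: {Well→M2, Well→M4, Well→P1, Well→Ref}.

4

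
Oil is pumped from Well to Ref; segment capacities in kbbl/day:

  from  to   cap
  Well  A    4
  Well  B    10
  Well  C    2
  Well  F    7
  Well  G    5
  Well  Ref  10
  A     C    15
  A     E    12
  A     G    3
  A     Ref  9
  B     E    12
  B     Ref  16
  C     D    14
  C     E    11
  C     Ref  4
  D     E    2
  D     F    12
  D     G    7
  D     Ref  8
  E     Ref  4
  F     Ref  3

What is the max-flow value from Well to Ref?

Augment Well→Ref: bottleneck 10, flow now 10.
Augment Well→A→Ref: bottleneck 4, flow now 14.
Augment Well→B→Ref: bottleneck 10, flow now 24.
Augment Well→C→Ref: bottleneck 2, flow now 26.
Augment Well→F→Ref: bottleneck 3, flow now 29.
No augmenting path remains; maximum flow = 29.
In the residual graph, reachable from Well: {Well, F, G}.
Min-cut edges: Well→A (4), Well→B (10), Well→C (2), Well→Ref (10), F→Ref (3); capacity 4 + 10 + 2 + 10 + 3 = 29.
This cut is saturated, so no flow can exceed 29.

29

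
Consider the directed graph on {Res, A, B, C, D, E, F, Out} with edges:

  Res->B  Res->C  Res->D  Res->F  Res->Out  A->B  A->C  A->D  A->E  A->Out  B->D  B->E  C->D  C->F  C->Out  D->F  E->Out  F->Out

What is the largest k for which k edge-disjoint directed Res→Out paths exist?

Assign every edge capacity 1; by Menger, the answer equals the max flow.
Path Res→Out (+1); total 1.
Path Res→C→Out (+1); total 2.
Path Res→F→Out (+1); total 3.
Path Res→B→E→Out (+1); total 4.
No residual Res→Out path; max flow = 4.
Certifying cut of size 4: {F→Out, Res→B, Res→C, Res→Out}.

4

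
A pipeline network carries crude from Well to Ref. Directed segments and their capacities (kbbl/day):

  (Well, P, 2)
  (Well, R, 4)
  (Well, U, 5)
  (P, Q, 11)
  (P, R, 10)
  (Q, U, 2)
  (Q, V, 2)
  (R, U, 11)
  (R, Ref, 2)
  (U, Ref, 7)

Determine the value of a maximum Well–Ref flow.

Augment Well→R→Ref: bottleneck 2, flow now 2.
Augment Well→U→Ref: bottleneck 5, flow now 7.
Augment Well→R→U→Ref: bottleneck 2, flow now 9.
No augmenting path remains; maximum flow = 9.
In the residual graph, reachable from Well: {Well, P, Q, R, U, V}.
Min-cut edges: R→Ref (2), U→Ref (7); capacity 2 + 7 = 9.
This cut is saturated, so no flow can exceed 9.

9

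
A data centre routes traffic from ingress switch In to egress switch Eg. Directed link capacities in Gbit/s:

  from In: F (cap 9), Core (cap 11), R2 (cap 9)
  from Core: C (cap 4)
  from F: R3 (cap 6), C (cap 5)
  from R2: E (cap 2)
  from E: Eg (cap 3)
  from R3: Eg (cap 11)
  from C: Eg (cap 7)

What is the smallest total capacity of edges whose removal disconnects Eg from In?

Augment In→Core→C→Eg: bottleneck 4, flow now 4.
Augment In→F→R3→Eg: bottleneck 6, flow now 10.
Augment In→F→C→Eg: bottleneck 3, flow now 13.
Augment In→R2→E→Eg: bottleneck 2, flow now 15.
No augmenting path remains; maximum flow = 15.
By max-flow min-cut, the minimum cut capacity equals the max flow.
In the residual graph, reachable from In: {In, Core, R2}.
Min-cut edges: In→F (9), Core→C (4), R2→E (2); capacity 9 + 4 + 2 = 15.

15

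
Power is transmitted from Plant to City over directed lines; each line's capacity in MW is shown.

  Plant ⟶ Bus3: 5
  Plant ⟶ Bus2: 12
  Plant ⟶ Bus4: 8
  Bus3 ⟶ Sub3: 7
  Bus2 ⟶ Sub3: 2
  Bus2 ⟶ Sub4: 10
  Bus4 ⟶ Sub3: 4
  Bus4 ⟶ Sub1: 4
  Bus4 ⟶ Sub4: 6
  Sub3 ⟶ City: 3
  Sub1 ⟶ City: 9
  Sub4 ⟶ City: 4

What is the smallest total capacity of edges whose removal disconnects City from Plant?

Augment Plant→Bus3→Sub3→City: bottleneck 3, flow now 3.
Augment Plant→Bus2→Sub4→City: bottleneck 4, flow now 7.
Augment Plant→Bus4→Sub1→City: bottleneck 4, flow now 11.
No augmenting path remains; maximum flow = 11.
By max-flow min-cut, the minimum cut capacity equals the max flow.
In the residual graph, reachable from Plant: {Plant, Bus3, Bus2, Bus4, Sub3, Sub4}.
Min-cut edges: Bus4→Sub1 (4), Sub3→City (3), Sub4→City (4); capacity 4 + 3 + 4 = 11.

11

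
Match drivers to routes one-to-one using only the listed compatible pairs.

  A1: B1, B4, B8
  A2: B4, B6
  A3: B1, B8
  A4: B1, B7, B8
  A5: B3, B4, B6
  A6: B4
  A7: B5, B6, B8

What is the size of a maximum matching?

Unit-capacity flow: source→left, listed edges, right→sink; max matching = max flow.
Augmenting path A1→B1 (+1); matched 1.
Augmenting path A2→B4 (+1); matched 2.
Augmenting path A3→B8 (+1); matched 3.
Augmenting path A4→B7 (+1); matched 4.
Augmenting path A5→B3 (+1); matched 5.
Augmenting path A7→B5 (+1); matched 6.
Augmenting path A6→B4→A2→B6 (+1); matched 7.
No augmenting path remains; maximum matching = 7.
König certificate: {A1, A2, A3, A4, A5, A6, A7} is a vertex cover of size 7 (every listed pair touches it), so no matching can be larger.

7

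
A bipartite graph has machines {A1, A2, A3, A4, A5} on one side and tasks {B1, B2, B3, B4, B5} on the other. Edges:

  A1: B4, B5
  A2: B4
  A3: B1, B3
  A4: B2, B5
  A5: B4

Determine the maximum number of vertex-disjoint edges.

Unit-capacity flow: source→left, listed edges, right→sink; max matching = max flow.
Augmenting path A1→B4 (+1); matched 1.
Augmenting path A3→B1 (+1); matched 2.
Augmenting path A4→B2 (+1); matched 3.
Augmenting path A2→B4→A1→B5 (+1); matched 4.
No augmenting path remains; maximum matching = 4.
König certificate: {A1, A3, A4, B4} is a vertex cover of size 4 (every listed pair touches it), so no matching can be larger.

4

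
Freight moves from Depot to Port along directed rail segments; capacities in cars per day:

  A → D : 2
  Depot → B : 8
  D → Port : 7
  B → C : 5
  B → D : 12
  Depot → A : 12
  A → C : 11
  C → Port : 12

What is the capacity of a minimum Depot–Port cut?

Augment Depot→A→C→Port: bottleneck 11, flow now 11.
Augment Depot→A→D→Port: bottleneck 1, flow now 12.
Augment Depot→B→C→Port: bottleneck 1, flow now 13.
Augment Depot→B→D→Port: bottleneck 6, flow now 19.
No augmenting path remains; maximum flow = 19.
By max-flow min-cut, the minimum cut capacity equals the max flow.
In the residual graph, reachable from Depot: {Depot, A, B, C, D}.
Min-cut edges: C→Port (12), D→Port (7); capacity 12 + 7 = 19.

19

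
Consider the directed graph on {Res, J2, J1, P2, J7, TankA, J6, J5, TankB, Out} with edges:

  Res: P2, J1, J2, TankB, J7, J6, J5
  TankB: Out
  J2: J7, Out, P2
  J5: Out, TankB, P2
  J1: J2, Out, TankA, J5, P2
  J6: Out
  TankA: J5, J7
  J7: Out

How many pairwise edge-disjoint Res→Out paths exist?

Assign every edge capacity 1; by Menger, the answer equals the max flow.
Path Res→J2→Out (+1); total 1.
Path Res→J1→Out (+1); total 2.
Path Res→J7→Out (+1); total 3.
Path Res→J6→Out (+1); total 4.
Path Res→J5→Out (+1); total 5.
Path Res→TankB→Out (+1); total 6.
No residual Res→Out path; max flow = 6.
Certifying cut of size 6: {Res→J1, Res→J2, Res→J5, Res→J6, Res→J7, Res→TankB}.

6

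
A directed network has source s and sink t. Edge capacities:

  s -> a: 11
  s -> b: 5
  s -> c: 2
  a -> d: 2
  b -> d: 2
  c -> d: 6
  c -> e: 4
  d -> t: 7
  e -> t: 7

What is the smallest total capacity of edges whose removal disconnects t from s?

6

Augment s→a→d→t: bottleneck 2, flow now 2.
Augment s→b→d→t: bottleneck 2, flow now 4.
Augment s→c→d→t: bottleneck 2, flow now 6.
No augmenting path remains; maximum flow = 6.
By max-flow min-cut, the minimum cut capacity equals the max flow.
In the residual graph, reachable from s: {s, a, b}.
Min-cut edges: s→c (2), a→d (2), b→d (2); capacity 2 + 2 + 2 = 6.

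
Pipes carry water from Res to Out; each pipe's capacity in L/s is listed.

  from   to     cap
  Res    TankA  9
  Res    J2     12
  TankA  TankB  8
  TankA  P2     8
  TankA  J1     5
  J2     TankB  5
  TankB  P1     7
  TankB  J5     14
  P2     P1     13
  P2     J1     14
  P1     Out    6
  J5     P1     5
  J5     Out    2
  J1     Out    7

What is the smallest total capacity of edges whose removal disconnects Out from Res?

Augment Res→TankA→J1→Out: bottleneck 5, flow now 5.
Augment Res→TankA→TankB→P1→Out: bottleneck 4, flow now 9.
Augment Res→J2→TankB→P1→Out: bottleneck 2, flow now 11.
Augment Res→J2→TankB→J5→Out: bottleneck 2, flow now 13.
Augment Res→J2→TankB→TankA→P2→J1→Out: bottleneck 1, flow now 14. (uses reverse residual edge)
No augmenting path remains; maximum flow = 14.
By max-flow min-cut, the minimum cut capacity equals the max flow.
In the residual graph, reachable from Res: {Res, J2}.
Min-cut edges: Res→TankA (9), J2→TankB (5); capacity 9 + 5 = 14.

14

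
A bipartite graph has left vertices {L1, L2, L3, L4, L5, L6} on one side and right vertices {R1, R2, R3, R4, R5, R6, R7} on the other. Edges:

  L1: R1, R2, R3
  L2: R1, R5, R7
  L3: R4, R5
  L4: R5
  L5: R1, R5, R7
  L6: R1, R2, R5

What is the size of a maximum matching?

Unit-capacity flow: source→left, listed edges, right→sink; max matching = max flow.
Augmenting path L1→R1 (+1); matched 1.
Augmenting path L2→R5 (+1); matched 2.
Augmenting path L3→R4 (+1); matched 3.
Augmenting path L5→R7 (+1); matched 4.
Augmenting path L6→R2 (+1); matched 5.
Augmenting path L4→R5→L2→R1→L1→R3 (+1); matched 6.
No augmenting path remains; maximum matching = 6.
König certificate: {L1, L2, L3, L4, L5, L6} is a vertex cover of size 6 (every listed pair touches it), so no matching can be larger.

6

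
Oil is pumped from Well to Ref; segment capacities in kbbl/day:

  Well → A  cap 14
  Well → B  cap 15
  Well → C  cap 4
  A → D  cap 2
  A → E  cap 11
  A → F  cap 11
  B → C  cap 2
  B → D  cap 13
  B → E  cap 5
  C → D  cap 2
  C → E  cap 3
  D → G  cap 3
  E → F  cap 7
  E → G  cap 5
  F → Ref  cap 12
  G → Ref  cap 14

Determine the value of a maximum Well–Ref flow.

20

Augment Well→A→F→Ref: bottleneck 11, flow now 11.
Augment Well→A→D→G→Ref: bottleneck 2, flow now 13.
Augment Well→A→E→F→Ref: bottleneck 1, flow now 14.
Augment Well→B→D→G→Ref: bottleneck 1, flow now 15.
Augment Well→B→E→G→Ref: bottleneck 5, flow now 20.
No augmenting path remains; maximum flow = 20.
In the residual graph, reachable from Well: {Well, A, B, C, D, E, F}.
Min-cut edges: D→G (3), E→G (5), F→Ref (12); capacity 3 + 5 + 12 = 20.
This cut is saturated, so no flow can exceed 20.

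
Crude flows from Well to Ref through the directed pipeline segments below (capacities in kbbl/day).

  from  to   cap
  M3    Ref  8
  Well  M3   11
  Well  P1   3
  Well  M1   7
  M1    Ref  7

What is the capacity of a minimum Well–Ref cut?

15

Augment Well→M3→Ref: bottleneck 8, flow now 8.
Augment Well→M1→Ref: bottleneck 7, flow now 15.
No augmenting path remains; maximum flow = 15.
By max-flow min-cut, the minimum cut capacity equals the max flow.
In the residual graph, reachable from Well: {Well, M3, P1}.
Min-cut edges: Well→M1 (7), M3→Ref (8); capacity 7 + 8 = 15.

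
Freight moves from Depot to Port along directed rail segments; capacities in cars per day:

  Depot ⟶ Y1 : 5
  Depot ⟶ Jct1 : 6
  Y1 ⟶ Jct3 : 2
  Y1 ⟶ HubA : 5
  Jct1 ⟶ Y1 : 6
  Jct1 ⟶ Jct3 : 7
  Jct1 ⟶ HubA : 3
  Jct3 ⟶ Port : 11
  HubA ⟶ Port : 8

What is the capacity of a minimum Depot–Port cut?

11

Augment Depot→Y1→Jct3→Port: bottleneck 2, flow now 2.
Augment Depot→Y1→HubA→Port: bottleneck 3, flow now 5.
Augment Depot→Jct1→Jct3→Port: bottleneck 6, flow now 11.
No augmenting path remains; maximum flow = 11.
By max-flow min-cut, the minimum cut capacity equals the max flow.
In the residual graph, reachable from Depot: {Depot}.
Min-cut edges: Depot→Y1 (5), Depot→Jct1 (6); capacity 5 + 6 = 11.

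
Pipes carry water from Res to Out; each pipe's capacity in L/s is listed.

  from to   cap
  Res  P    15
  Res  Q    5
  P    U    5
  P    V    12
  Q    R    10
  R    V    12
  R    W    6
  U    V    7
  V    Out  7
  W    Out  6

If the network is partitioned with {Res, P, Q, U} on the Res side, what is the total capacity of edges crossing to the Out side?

29

Edges leaving {Res, P, Q, U}: P→V (12), Q→R (10), U→V (7).
Cut capacity = 12 + 10 + 7 = 29.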